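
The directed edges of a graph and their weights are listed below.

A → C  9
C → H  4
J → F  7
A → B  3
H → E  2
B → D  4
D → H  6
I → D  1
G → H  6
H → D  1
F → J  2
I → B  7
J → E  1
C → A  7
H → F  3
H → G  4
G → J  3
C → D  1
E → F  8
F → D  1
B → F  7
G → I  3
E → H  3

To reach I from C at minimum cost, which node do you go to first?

Compare a few routes:
C → D → H → G → I: 1+6+4+3 = 14
C → A → B → D → H → G → I: 7+3+4+6+4+3 = 27
C → H → G → I: 4+4+3 = 11
The minimum is 11 via C → H → G → I.
So from C the first move is to H.

H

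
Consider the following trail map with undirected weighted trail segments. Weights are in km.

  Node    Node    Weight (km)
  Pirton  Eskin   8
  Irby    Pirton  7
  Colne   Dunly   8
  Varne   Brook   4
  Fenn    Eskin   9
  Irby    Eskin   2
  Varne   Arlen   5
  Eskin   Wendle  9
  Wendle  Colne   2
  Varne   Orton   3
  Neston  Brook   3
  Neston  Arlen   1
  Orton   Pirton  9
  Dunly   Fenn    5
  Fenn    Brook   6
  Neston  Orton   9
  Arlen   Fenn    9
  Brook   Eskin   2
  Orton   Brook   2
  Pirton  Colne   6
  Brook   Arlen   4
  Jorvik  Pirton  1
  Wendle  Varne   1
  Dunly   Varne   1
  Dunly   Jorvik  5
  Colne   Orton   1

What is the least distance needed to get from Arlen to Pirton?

Settle nodes by increasing distance from Arlen:
Arlen: 0
Neston: 1  (via Arlen)
Brook: 4  (via Arlen)
Varne: 5  (via Arlen)
Dunly: 6  (via Varne)
Wendle: 6  (via Varne)
Orton: 6  (via Brook)
Eskin: 6  (via Brook)
Colne: 7  (via Orton)
Irby: 8  (via Eskin)
Fenn: 9  (via Arlen)
Jorvik: 11  (via Dunly)
Pirton: 12  (via Jorvik)
Shortest route: Arlen–Varne–Dunly–Jorvik–Pirton = 12 km.

12 km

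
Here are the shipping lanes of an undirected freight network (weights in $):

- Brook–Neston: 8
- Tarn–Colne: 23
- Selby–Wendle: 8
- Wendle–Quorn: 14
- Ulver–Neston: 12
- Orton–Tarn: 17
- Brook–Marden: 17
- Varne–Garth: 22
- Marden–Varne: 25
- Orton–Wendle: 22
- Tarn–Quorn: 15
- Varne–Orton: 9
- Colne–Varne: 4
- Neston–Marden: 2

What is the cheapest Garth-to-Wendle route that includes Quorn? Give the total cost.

Best Garth to Quorn: Garth–Varne–Orton–Tarn–Quorn costing 63
Best Quorn to Wendle: Quorn–Wendle costing 14
Total via Quorn: 63 + 14 = $77.

$77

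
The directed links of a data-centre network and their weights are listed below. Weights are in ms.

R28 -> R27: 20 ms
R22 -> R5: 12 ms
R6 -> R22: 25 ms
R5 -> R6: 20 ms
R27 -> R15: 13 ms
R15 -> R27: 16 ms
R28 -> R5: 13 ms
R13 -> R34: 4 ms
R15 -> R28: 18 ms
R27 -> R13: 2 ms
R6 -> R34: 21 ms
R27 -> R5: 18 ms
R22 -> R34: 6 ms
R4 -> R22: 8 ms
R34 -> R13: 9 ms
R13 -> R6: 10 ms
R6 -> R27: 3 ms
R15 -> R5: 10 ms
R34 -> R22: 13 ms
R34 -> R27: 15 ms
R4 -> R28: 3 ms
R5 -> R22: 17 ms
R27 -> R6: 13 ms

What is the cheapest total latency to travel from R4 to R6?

33 ms

Enumerating some paths:
R4 → R28 → R27 → R13 → R6: 3+20+2+10 = 35
R4 → R22 → R34 → R13 → R6: 8+6+9+10 = 33
The minimum is 33 ms via R4 → R22 → R34 → R13 → R6.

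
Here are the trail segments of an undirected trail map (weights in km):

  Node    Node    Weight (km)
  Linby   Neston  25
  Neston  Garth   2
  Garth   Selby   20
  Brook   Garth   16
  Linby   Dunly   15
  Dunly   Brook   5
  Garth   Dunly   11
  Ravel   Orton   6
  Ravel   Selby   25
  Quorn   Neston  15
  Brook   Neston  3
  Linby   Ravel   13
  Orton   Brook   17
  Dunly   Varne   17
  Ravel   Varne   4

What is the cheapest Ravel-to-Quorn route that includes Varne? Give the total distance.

44 km

Shortest Ravel→Varne: Ravel–Varne = 4
Shortest Varne→Quorn: Varne–Dunly–Brook–Neston–Quorn = 40
Total via Varne: 4 + 40 = 44 km.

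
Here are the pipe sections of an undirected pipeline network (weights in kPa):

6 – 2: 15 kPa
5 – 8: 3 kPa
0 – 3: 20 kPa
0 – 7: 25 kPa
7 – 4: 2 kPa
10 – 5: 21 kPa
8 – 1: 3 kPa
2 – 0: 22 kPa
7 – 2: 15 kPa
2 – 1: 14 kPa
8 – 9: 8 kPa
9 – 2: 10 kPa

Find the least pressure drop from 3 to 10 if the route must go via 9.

84 kPa

Best 3 to 9: 3–0–2–9 costing 52
Shortest 9→10: 9–8–5–10 = 32
Total via 9: 52 + 32 = 84 kPa.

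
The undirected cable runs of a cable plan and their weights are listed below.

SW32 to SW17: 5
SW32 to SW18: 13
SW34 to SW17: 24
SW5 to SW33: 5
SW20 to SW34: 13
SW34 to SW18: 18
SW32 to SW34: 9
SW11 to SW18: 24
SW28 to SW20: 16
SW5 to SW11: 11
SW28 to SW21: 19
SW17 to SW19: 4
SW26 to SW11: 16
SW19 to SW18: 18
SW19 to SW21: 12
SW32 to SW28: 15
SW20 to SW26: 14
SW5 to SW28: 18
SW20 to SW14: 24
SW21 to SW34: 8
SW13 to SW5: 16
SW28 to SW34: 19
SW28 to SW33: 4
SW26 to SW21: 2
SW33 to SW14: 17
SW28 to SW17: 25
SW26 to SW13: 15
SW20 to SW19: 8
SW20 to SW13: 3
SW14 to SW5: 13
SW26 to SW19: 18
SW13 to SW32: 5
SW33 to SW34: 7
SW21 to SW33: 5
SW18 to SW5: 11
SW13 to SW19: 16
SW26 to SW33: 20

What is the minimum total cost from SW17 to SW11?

Shortest distances from SW17:
SW17: 0
SW19: 4  (via SW17)
SW32: 5  (via SW17)
SW13: 10  (via SW32)
SW20: 12  (via SW19)
SW34: 14  (via SW32)
SW21: 16  (via SW19)
SW26: 18  (via SW21)
SW18: 18  (via SW32)
SW28: 20  (via SW32)
SW33: 21  (via SW34)
SW5: 26  (via SW13)
SW11: 34  (via SW26)
Shortest route: SW17 → SW19 → SW21 → SW26 → SW11 = 34.

34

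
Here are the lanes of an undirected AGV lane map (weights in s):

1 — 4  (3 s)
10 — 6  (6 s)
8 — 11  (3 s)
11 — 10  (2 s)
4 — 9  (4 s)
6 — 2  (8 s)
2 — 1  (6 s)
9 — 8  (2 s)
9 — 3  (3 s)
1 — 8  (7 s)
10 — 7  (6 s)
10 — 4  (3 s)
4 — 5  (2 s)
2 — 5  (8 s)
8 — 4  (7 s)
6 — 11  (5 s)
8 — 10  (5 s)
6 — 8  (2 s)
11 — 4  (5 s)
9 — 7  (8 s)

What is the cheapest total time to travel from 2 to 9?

12 s

Shortest distances from 2:
2: 0
1: 6  (via 2)
5: 8  (via 2)
6: 8  (via 2)
4: 9  (via 1)
8: 10  (via 6)
9: 12  (via 8)
Shortest route: 2 → 6 → 8 → 9 = 12 s.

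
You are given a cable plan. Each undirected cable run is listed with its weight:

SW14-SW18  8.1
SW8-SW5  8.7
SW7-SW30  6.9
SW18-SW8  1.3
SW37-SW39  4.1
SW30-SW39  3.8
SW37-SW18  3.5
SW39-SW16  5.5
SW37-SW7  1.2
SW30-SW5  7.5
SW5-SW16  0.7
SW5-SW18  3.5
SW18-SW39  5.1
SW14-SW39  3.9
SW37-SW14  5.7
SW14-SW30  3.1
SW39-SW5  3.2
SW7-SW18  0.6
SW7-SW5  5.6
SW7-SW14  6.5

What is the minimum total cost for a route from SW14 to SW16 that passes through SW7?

Best SW14 to SW7: SW14–SW7 costing 6.5
Best SW7 to SW16: SW7–SW18–SW5–SW16 costing 4.8
Total via SW7: 6.5 + 4.8 = 11.3.

11.3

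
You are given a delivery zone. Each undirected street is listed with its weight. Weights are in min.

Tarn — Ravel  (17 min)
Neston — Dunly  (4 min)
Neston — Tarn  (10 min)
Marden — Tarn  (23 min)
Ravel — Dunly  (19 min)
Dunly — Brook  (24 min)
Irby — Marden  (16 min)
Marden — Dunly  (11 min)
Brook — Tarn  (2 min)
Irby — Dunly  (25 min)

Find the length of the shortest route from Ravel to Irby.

Settle nodes by increasing distance from Ravel:
Ravel: 0
Tarn: 17  (via Ravel)
Dunly: 19  (via Ravel)
Brook: 19  (via Tarn)
Neston: 23  (via Dunly)
Marden: 30  (via Dunly)
Irby: 44  (via Dunly)
Shortest route: Ravel–Dunly–Irby = 44 min.

44 min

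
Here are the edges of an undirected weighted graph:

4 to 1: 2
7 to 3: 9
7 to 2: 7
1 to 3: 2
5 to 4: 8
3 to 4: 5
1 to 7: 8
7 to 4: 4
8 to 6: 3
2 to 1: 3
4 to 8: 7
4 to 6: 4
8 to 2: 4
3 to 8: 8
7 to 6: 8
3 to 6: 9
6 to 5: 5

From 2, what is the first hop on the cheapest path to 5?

8

Enumerating some paths:
2 - 1 - 4 - 6 - 5: 3+2+4+5 = 14
2 - 8 - 6 - 5: 4+3+5 = 12
2 - 1 - 4 - 5: 3+2+8 = 13
Cheapest is 2 - 8 - 6 - 5 at 12.
So from 2 the first move is to 8.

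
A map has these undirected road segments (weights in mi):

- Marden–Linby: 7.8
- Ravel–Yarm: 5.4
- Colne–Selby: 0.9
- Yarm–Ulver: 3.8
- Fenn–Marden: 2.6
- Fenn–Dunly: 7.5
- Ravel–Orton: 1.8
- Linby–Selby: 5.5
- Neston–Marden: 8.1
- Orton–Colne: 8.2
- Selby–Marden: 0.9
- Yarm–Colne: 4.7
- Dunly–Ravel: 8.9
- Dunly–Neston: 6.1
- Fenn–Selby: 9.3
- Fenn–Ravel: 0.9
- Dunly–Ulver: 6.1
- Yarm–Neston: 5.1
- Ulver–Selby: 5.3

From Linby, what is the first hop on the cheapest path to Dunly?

Selby

Enumerating some paths:
Linby–Selby–Marden–Fenn–Dunly: 5.5+0.9+2.6+7.5 = 16.5
Linby–Selby–Marden–Fenn–Ravel–Dunly: 5.5+0.9+2.6+0.9+8.9 = 18.8
Linby–Marden–Fenn–Dunly: 7.8+2.6+7.5 = 17.9
Linby–Selby–Ulver–Dunly: 5.5+5.3+6.1 = 16.9
Cheapest is Linby–Selby–Marden–Fenn–Dunly at 16.5 mi.
So from Linby the first move is to Selby.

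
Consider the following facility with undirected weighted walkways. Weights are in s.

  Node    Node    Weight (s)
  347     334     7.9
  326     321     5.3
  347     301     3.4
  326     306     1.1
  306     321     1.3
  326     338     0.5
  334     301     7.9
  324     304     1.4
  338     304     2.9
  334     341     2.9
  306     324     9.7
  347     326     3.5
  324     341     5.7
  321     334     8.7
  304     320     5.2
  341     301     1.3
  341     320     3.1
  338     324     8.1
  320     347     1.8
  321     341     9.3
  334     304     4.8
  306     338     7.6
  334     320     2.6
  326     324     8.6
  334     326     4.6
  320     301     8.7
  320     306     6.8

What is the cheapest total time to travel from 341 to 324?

Candidate routes:
341–324: 5.7 = 5.7
341–334–304–324: 2.9+4.8+1.4 = 9.1
Cheapest is 341–324 at 5.7 s.

5.7 s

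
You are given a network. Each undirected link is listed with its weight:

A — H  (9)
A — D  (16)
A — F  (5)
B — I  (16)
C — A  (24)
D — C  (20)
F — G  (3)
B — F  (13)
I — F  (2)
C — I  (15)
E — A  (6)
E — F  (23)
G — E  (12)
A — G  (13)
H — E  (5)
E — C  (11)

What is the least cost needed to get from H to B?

Settle nodes by increasing distance from H:
H: 0
E: 5  (via H)
A: 9  (via H)
F: 14  (via A)
C: 16  (via E)
I: 16  (via F)
G: 17  (via E)
D: 25  (via A)
B: 27  (via F)
Shortest route: H → A → F → B = 27.

27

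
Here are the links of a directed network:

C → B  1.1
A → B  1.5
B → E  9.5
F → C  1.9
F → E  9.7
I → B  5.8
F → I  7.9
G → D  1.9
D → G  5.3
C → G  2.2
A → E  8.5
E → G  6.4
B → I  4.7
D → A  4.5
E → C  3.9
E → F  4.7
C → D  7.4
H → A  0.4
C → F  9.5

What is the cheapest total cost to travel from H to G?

15

Compare a few routes:
H - A - E - G: 0.4+8.5+6.4 = 15.3
H - A - E - C - G: 0.4+8.5+3.9+2.2 = 15
The minimum is 15 via H - A - E - C - G.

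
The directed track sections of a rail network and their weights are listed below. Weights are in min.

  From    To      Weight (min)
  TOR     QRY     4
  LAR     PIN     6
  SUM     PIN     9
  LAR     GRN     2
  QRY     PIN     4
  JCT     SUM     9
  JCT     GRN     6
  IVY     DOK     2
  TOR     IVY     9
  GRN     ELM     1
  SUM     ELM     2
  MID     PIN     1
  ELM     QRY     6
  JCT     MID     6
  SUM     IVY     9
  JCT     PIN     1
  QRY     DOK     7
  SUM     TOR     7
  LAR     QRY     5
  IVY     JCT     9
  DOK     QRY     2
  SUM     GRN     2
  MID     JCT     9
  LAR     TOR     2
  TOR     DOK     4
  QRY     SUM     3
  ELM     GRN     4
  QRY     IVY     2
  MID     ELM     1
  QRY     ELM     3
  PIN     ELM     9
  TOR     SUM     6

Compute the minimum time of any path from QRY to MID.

Candidate routes:
QRY → SUM → TOR → IVY → JCT → MID: 3+7+9+9+6 = 34
QRY → IVY → JCT → MID: 2+9+6 = 17
QRY → SUM → IVY → JCT → MID: 3+9+9+6 = 27
The minimum is 17 min via QRY → IVY → JCT → MID.

17 min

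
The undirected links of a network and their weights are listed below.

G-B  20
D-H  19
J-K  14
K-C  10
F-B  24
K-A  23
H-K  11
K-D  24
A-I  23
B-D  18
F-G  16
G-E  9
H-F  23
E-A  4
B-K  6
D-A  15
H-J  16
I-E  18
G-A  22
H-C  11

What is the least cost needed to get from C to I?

55

Settle nodes by increasing distance from C:
C: 0
K: 10  (via C)
H: 11  (via C)
B: 16  (via K)
J: 24  (via K)
D: 30  (via H)
A: 33  (via K)
F: 34  (via H)
G: 36  (via B)
E: 37  (via A)
I: 55  (via E)
Shortest route: C–K–A–E–I = 55.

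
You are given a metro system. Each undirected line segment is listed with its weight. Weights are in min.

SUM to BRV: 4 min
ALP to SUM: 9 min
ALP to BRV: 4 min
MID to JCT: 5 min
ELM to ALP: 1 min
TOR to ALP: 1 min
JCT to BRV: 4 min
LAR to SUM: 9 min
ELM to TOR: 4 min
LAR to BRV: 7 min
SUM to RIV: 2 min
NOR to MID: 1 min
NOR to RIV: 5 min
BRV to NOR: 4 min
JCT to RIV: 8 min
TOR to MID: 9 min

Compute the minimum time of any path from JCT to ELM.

9 min

Running Dijkstra from JCT:
JCT: 0
BRV: 4  (via JCT)
MID: 5  (via JCT)
NOR: 6  (via MID)
SUM: 8  (via BRV)
ALP: 8  (via BRV)
RIV: 8  (via JCT)
ELM: 9  (via ALP)
Shortest route: JCT → BRV → ALP → ELM = 9 min.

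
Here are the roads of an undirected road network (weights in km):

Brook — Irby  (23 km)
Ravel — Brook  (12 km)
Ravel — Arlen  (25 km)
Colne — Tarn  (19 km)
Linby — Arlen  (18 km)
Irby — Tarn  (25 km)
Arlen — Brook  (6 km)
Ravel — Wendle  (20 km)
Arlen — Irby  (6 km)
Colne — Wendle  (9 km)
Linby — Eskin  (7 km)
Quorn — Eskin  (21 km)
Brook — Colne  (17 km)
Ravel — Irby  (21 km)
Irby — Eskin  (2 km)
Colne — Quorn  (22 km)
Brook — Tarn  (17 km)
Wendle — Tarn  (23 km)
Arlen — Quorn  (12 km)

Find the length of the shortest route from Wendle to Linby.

Compare a few routes:
Wendle–Ravel–Irby–Eskin–Linby: 20+21+2+7 = 50
Wendle–Ravel–Brook–Arlen–Irby–Eskin–Linby: 20+12+6+6+2+7 = 53
Wendle–Colne–Brook–Arlen–Irby–Eskin–Linby: 9+17+6+6+2+7 = 47
Wendle–Colne–Brook–Arlen–Linby: 9+17+6+18 = 50
The minimum is 47 km via Wendle–Colne–Brook–Arlen–Irby–Eskin–Linby.

47 km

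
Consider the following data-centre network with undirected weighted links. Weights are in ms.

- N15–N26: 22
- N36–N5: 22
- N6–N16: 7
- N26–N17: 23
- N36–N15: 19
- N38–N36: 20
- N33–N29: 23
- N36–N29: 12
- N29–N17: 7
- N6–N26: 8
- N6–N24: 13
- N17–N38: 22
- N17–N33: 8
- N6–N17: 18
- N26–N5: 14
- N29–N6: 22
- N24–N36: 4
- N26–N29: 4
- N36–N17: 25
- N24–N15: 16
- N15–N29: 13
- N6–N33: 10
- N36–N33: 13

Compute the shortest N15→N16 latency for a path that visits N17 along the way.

45 ms

Best N15 to N17: N15–N29–N17 costing 20
Best N17 to N16: N17–N6–N16 costing 25
Total via N17: 20 + 25 = 45 ms.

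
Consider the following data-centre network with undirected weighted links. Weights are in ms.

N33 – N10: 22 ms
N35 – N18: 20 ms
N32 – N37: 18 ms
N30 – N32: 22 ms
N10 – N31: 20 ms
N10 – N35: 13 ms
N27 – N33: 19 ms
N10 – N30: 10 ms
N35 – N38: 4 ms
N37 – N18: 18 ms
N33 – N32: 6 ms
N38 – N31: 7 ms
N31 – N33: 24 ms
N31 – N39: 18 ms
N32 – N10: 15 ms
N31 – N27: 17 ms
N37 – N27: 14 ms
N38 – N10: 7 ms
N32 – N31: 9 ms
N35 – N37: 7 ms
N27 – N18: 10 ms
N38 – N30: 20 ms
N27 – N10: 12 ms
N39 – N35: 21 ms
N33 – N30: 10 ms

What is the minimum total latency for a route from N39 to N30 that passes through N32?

Shortest N39→N32: N39–N31–N32 = 27
Best N32 to N30: N32–N33–N30 costing 16
Total via N32: 27 + 16 = 43 ms.

43 ms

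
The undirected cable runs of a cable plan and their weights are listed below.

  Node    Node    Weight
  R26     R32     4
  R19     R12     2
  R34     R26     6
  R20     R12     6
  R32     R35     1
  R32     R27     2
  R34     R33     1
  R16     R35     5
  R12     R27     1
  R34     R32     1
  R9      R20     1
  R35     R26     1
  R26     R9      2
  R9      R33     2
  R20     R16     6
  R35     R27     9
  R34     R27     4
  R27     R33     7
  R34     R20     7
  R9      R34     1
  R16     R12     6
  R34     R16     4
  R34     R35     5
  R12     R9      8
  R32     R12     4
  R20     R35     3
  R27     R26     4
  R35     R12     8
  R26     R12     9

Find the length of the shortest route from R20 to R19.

Compare a few routes:
R20 - R9 - R34 - R27 - R12 - R19: 1+1+4+1+2 = 9
R20 - R12 - R19: 6+2 = 8
The minimum is 8 via R20 - R12 - R19.

8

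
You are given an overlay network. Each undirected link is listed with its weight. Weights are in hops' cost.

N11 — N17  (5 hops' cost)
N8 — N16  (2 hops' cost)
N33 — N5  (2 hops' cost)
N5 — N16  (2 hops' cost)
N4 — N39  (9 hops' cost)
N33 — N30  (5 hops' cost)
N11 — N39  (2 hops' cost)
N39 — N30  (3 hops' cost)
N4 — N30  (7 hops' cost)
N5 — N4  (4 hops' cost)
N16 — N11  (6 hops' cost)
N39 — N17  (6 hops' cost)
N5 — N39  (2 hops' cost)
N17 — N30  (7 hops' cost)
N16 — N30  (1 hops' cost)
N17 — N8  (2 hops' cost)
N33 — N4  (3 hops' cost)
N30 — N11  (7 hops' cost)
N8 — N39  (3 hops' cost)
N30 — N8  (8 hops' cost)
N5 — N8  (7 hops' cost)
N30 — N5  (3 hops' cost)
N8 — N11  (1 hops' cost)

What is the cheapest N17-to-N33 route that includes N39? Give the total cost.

9 hops' cost

Best N17 to N39: N17–N8–N39 costing 5
Shortest N39→N33: N39–N5–N33 = 4
Total via N39: 5 + 4 = 9 hops' cost.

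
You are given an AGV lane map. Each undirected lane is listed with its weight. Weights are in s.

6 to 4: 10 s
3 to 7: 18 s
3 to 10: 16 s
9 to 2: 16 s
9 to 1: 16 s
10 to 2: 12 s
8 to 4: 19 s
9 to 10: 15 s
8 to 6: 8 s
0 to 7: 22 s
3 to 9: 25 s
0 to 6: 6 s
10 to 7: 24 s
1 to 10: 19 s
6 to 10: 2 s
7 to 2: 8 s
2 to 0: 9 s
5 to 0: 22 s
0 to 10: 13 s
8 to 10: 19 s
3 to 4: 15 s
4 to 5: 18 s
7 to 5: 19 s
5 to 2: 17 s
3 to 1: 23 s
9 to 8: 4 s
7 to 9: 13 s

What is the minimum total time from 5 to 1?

Running Dijkstra from 5:
5: 0
2: 17  (via 5)
4: 18  (via 5)
7: 19  (via 5)
0: 22  (via 5)
6: 28  (via 4)
10: 29  (via 2)
9: 32  (via 7)
3: 33  (via 4)
8: 36  (via 6)
1: 48  (via 10)
Shortest route: 5 → 2 → 10 → 1 = 48 s.

48 s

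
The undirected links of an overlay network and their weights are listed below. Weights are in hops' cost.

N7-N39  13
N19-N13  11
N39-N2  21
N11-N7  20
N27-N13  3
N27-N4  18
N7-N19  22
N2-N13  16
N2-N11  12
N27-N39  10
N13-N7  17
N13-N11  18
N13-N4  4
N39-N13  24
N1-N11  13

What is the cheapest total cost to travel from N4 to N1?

35 hops' cost

Compare a few routes:
N4 → N13 → N2 → N11 → N1: 4+16+12+13 = 45
N4 → N13 → N11 → N1: 4+18+13 = 35
Cheapest is N4 → N13 → N11 → N1 at 35 hops' cost.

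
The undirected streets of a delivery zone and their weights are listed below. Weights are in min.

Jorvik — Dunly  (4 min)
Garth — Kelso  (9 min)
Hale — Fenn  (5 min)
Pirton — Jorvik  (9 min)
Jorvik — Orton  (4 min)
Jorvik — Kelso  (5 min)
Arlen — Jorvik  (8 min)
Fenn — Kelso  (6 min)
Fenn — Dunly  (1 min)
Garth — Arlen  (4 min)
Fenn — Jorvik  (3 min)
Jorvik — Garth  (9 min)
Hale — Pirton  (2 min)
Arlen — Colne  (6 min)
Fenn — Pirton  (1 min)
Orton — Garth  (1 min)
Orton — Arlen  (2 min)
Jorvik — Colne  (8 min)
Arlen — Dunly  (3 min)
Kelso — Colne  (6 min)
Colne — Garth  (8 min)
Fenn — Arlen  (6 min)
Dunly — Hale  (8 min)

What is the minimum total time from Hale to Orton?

9 min

Enumerating some paths:
Hale - Fenn - Dunly - Arlen - Orton: 5+1+3+2 = 11
Hale - Pirton - Fenn - Jorvik - Orton: 2+1+3+4 = 10
Hale - Pirton - Fenn - Arlen - Orton: 2+1+6+2 = 11
Hale - Pirton - Fenn - Dunly - Arlen - Orton: 2+1+1+3+2 = 9
The minimum is 9 min via Hale - Pirton - Fenn - Dunly - Arlen - Orton.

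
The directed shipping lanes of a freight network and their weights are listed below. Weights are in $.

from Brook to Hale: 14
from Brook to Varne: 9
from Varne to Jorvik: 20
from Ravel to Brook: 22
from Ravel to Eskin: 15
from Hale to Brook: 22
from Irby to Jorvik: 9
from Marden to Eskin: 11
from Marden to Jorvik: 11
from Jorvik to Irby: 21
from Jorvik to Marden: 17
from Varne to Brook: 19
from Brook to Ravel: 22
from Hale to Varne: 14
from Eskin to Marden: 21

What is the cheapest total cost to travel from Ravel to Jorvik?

Settle nodes by increasing distance from Ravel:
Ravel: 0
Eskin: 15  (via Ravel)
Brook: 22  (via Ravel)
Varne: 31  (via Brook)
Marden: 36  (via Eskin)
Hale: 36  (via Brook)
Jorvik: 47  (via Marden)
Shortest route: Ravel → Eskin → Marden → Jorvik = $47.

$47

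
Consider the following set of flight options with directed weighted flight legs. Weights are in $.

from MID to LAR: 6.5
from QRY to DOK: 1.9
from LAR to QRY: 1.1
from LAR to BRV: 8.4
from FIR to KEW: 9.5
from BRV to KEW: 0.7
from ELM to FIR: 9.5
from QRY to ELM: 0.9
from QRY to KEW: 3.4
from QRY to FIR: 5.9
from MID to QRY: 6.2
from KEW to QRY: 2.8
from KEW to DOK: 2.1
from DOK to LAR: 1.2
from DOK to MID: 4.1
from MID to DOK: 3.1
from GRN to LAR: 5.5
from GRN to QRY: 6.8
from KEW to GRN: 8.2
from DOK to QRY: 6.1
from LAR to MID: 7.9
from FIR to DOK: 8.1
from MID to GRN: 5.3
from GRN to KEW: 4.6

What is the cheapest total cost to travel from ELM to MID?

$21.7

Enumerating some paths:
ELM → FIR → DOK → MID: 9.5+8.1+4.1 = 21.7
ELM → FIR → KEW → DOK → MID: 9.5+9.5+2.1+4.1 = 25.2
ELM → FIR → DOK → LAR → MID: 9.5+8.1+1.2+7.9 = 26.7
The minimum is $21.7 via ELM → FIR → DOK → MID.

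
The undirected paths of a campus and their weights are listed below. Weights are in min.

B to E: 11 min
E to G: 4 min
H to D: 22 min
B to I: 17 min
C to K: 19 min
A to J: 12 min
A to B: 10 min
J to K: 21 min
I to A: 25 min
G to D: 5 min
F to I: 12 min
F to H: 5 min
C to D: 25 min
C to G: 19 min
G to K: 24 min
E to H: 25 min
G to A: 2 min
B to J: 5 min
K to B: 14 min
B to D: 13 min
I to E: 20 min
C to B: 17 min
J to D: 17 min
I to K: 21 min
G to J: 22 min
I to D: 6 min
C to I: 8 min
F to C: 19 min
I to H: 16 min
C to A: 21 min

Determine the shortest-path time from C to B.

Compare a few routes:
C - I - B: 8+17 = 25
C - B: 17 = 17
The minimum is 17 min via C - B.

17 min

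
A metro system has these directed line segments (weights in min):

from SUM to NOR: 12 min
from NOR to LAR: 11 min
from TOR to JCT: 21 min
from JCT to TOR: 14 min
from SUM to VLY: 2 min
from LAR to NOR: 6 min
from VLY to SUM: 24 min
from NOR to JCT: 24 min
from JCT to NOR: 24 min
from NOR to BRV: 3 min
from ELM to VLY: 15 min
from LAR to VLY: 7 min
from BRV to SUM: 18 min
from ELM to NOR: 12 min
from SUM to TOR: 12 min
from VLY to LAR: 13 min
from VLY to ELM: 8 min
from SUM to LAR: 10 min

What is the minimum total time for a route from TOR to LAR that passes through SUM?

Best TOR to SUM: TOR → JCT → NOR → BRV → SUM costing 66
Best SUM to LAR: SUM → LAR costing 10
Total via SUM: 66 + 10 = 76 min.

76 min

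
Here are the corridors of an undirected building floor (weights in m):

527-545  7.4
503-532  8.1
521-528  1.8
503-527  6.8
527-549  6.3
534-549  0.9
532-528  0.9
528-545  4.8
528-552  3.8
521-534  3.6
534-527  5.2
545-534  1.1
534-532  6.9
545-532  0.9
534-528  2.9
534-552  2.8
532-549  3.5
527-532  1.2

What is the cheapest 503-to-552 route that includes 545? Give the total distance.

12.8 m

Best 503 to 545: 503–527–532–545 costing 8.9
Best 545 to 552: 545–534–552 costing 3.9
Total via 545: 8.9 + 3.9 = 12.8 m.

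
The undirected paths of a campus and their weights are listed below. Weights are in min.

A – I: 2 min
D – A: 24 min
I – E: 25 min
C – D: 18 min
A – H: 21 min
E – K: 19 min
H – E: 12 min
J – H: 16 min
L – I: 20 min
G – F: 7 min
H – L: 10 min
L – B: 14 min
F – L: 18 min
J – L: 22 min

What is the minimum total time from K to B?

55 min

Enumerating some paths:
K–E–H–L–B: 19+12+10+14 = 55
K–E–H–J–L–B: 19+12+16+22+14 = 83
K–E–I–L–B: 19+25+20+14 = 78
The minimum is 55 min via K–E–H–L–B.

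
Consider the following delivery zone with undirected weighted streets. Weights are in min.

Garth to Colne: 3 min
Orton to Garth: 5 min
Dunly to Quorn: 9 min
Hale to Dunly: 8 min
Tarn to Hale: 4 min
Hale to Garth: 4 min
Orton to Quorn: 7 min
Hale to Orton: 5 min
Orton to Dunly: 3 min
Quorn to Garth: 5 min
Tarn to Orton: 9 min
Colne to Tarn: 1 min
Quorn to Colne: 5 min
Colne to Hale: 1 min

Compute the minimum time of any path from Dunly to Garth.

Running Dijkstra from Dunly:
Dunly: 0
Orton: 3  (via Dunly)
Garth: 8  (via Orton)
Shortest route: Dunly → Orton → Garth = 8 min.

8 min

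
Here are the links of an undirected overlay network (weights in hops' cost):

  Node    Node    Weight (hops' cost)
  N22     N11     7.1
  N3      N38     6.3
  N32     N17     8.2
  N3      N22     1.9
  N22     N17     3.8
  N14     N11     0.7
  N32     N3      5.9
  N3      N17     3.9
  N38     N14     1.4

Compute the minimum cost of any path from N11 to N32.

Shortest distances from N11:
N11: 0
N14: 0.7  (via N11)
N38: 2.1  (via N14)
N22: 7.1  (via N11)
N3: 8.4  (via N38)
N17: 10.9  (via N22)
N32: 14.3  (via N3)
Shortest route: N11 → N14 → N38 → N3 → N32 = 14.3 hops' cost.

14.3 hops' cost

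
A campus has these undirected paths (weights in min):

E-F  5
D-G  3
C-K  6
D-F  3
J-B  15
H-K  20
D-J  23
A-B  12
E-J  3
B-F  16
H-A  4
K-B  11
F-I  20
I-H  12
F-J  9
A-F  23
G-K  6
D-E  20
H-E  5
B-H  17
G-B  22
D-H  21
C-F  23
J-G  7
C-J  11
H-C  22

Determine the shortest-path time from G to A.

Compare a few routes:
G–J–E–H–A: 7+3+5+4 = 19
G–D–F–E–H–A: 3+3+5+5+4 = 20
The minimum is 19 min via G–J–E–H–A.

19 min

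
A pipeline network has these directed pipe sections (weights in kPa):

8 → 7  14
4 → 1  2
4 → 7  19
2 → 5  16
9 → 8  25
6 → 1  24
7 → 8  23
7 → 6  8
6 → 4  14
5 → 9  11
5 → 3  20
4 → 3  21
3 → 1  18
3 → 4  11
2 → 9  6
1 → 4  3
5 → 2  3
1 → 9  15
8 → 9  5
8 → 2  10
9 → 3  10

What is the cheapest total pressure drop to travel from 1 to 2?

50 kPa

Compare a few routes:
1 → 9 → 8 → 2: 15+25+10 = 50
1 → 4 → 7 → 8 → 2: 3+19+23+10 = 55
1 → 9 → 3 → 4 → 7 → 8 → 2: 15+10+11+19+23+10 = 88
Cheapest is 1 → 9 → 8 → 2 at 50 kPa.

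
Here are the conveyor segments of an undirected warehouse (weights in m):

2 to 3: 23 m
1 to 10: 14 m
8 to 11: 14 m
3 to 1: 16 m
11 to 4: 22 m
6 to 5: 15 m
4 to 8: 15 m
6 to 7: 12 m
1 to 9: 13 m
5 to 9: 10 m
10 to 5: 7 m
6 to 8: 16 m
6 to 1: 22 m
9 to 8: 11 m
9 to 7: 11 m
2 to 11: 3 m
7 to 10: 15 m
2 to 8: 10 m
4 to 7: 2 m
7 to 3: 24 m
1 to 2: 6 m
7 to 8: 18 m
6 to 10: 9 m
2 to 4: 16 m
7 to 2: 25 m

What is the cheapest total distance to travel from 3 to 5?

37 m

Enumerating some paths:
3 - 7 - 10 - 5: 24+15+7 = 46
3 - 7 - 9 - 5: 24+11+10 = 45
3 - 1 - 9 - 5: 16+13+10 = 39
3 - 1 - 10 - 5: 16+14+7 = 37
The minimum is 37 m via 3 - 1 - 10 - 5.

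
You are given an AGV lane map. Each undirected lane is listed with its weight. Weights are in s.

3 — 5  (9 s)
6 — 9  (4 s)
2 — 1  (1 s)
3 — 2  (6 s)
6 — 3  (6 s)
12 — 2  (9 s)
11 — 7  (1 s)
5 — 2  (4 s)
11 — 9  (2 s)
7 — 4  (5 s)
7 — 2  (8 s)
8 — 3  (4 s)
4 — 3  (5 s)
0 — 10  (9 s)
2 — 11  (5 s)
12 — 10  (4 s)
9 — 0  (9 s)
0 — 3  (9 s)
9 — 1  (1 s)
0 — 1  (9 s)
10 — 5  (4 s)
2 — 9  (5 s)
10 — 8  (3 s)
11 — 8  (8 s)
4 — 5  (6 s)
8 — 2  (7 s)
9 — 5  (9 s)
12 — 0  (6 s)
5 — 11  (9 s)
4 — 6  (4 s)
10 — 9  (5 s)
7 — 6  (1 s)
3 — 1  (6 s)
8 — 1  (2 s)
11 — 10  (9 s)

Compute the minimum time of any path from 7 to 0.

Candidate routes:
7–11–9–1–0: 1+2+1+9 = 13
7–6–9–0: 1+4+9 = 14
7–11–9–0: 1+2+9 = 12
Cheapest is 7–11–9–0 at 12 s.

12 s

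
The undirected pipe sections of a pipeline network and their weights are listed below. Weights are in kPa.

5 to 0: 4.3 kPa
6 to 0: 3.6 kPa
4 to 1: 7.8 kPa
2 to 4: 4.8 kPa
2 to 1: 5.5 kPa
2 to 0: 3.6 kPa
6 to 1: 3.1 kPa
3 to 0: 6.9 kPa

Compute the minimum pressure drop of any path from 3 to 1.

13.6 kPa

Shortest distances from 3:
3: 0
0: 6.9  (via 3)
2: 10.5  (via 0)
6: 10.5  (via 0)
5: 11.2  (via 0)
1: 13.6  (via 6)
Shortest route: 3 → 0 → 6 → 1 = 13.6 kPa.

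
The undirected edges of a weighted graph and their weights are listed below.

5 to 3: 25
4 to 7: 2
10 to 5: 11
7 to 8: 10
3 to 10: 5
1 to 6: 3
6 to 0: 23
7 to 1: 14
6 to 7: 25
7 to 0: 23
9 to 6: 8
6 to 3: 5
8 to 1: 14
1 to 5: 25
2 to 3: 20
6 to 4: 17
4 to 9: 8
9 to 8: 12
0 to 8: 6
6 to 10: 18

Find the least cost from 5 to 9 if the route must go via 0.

Best 5 to 0: 5–10–3–6–0 costing 44
Best 0 to 9: 0–8–9 costing 18
Total via 0: 44 + 18 = 62.

62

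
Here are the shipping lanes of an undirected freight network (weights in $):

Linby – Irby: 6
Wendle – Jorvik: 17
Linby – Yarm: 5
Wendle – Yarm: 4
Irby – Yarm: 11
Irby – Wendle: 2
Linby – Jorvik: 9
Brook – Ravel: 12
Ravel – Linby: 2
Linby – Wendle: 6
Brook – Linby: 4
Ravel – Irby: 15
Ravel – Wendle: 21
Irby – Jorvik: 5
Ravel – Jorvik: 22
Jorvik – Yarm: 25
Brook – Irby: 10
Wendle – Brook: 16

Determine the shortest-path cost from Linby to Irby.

Enumerating some paths:
Linby → Irby: 6 = 6
Linby → Wendle → Irby: 6+2 = 8
Linby → Yarm → Wendle → Irby: 5+4+2 = 11
Cheapest is Linby → Irby at $6.

$6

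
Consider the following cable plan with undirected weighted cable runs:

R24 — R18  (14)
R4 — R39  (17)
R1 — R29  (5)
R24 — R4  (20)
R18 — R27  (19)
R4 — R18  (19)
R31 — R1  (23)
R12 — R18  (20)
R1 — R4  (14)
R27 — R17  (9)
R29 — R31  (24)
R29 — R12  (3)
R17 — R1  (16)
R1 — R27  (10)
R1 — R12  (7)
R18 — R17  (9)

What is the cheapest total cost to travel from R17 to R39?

45

Settle nodes by increasing distance from R17:
R17: 0
R27: 9  (via R17)
R18: 9  (via R17)
R1: 16  (via R17)
R29: 21  (via R1)
R24: 23  (via R18)
R12: 23  (via R1)
R4: 28  (via R18)
R31: 39  (via R1)
R39: 45  (via R4)
Shortest route: R17 → R18 → R4 → R39 = 45.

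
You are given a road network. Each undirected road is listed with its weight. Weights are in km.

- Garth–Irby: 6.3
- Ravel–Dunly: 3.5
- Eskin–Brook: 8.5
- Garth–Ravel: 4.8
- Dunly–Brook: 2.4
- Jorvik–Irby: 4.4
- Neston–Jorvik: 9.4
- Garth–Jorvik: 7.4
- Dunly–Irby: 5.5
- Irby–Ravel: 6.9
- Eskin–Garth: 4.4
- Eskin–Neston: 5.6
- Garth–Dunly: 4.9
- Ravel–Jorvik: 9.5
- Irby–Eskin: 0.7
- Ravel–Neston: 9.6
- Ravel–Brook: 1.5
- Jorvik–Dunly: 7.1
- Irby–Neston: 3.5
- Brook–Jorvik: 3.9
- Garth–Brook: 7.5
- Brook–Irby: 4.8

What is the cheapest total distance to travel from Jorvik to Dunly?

Enumerating some paths:
Jorvik - Brook - Dunly: 3.9+2.4 = 6.3
Jorvik - Dunly: 7.1 = 7.1
Cheapest is Jorvik - Brook - Dunly at 6.3 km.

6.3 km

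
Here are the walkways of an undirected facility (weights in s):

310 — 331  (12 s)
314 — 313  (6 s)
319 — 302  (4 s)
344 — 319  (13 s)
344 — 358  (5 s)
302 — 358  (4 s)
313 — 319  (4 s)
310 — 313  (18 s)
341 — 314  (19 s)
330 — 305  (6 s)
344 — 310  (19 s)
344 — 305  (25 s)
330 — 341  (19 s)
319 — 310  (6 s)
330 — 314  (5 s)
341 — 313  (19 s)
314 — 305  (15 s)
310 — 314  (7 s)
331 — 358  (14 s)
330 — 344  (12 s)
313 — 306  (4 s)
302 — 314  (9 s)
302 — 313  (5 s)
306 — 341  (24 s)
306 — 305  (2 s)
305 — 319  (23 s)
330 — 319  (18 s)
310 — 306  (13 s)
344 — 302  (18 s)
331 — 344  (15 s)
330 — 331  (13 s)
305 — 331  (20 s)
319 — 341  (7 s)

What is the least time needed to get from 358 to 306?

13 s

Settle nodes by increasing distance from 358:
358: 0
302: 4  (via 358)
344: 5  (via 358)
319: 8  (via 302)
313: 9  (via 302)
314: 13  (via 302)
306: 13  (via 313)
Shortest route: 358 → 302 → 313 → 306 = 13 s.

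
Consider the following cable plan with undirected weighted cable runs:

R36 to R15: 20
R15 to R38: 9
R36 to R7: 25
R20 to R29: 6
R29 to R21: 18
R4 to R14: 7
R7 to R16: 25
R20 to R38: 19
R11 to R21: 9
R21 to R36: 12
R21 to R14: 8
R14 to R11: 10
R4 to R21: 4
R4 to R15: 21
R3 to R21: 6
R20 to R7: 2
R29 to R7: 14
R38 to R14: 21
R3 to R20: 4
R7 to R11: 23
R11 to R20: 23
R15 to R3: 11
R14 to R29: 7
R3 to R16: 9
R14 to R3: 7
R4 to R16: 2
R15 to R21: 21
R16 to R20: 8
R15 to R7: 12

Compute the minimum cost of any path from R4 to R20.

10

Compare a few routes:
R4 → R21 → R3 → R20: 4+6+4 = 14
R4 → R16 → R20: 2+8 = 10
The minimum is 10 via R4 → R16 → R20.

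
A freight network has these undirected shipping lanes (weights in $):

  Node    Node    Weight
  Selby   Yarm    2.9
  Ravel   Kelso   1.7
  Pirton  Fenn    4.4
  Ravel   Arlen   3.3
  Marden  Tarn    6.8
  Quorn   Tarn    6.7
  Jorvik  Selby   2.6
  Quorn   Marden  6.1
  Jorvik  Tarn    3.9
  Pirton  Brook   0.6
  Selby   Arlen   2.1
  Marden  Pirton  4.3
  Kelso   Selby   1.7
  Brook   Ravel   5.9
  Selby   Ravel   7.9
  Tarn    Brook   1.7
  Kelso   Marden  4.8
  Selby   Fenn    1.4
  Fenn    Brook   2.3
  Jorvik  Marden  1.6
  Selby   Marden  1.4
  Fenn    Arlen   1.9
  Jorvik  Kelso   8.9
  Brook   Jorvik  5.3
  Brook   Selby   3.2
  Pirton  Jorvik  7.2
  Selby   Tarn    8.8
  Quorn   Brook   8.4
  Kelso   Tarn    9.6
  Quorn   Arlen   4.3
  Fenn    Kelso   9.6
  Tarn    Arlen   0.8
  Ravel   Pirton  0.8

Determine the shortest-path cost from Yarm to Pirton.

Enumerating some paths:
Yarm → Selby → Brook → Pirton: 2.9+3.2+0.6 = 6.7
Yarm → Selby → Arlen → Tarn → Brook → Pirton: 2.9+2.1+0.8+1.7+0.6 = 8.1
Yarm → Selby → Kelso → Ravel → Pirton: 2.9+1.7+1.7+0.8 = 7.1
Yarm → Selby → Fenn → Brook → Pirton: 2.9+1.4+2.3+0.6 = 7.2
Cheapest is Yarm → Selby → Brook → Pirton at $6.7.

$6.7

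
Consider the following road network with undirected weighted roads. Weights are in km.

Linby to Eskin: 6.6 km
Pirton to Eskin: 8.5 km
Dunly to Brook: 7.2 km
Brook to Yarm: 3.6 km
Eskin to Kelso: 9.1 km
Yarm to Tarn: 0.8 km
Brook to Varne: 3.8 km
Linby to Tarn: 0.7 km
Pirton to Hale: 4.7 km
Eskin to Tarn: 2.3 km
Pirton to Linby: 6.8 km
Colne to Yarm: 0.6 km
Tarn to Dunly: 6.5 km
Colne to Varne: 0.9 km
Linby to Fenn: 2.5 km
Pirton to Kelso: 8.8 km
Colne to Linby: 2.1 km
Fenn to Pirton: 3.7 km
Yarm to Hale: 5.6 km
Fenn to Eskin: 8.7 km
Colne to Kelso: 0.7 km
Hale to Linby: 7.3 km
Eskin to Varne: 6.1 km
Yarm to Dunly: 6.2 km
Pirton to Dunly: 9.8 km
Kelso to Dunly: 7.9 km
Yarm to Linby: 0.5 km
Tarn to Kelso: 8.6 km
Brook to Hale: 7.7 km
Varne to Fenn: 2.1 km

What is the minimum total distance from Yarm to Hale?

Shortest distances from Yarm:
Yarm: 0
Linby: 0.5  (via Yarm)
Colne: 0.6  (via Yarm)
Tarn: 0.8  (via Yarm)
Kelso: 1.3  (via Colne)
Varne: 1.5  (via Colne)
Fenn: 3  (via Linby)
Eskin: 3.1  (via Tarn)
Brook: 3.6  (via Yarm)
Hale: 5.6  (via Yarm)
Shortest route: Yarm–Hale = 5.6 km.

5.6 km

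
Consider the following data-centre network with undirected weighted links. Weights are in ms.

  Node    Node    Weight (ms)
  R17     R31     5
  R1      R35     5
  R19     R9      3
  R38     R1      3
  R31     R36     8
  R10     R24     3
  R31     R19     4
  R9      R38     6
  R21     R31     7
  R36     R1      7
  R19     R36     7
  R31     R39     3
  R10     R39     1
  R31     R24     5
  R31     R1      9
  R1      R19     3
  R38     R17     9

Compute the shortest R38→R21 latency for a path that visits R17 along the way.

Best R38 to R17: R38–R17 costing 9
Best R17 to R21: R17–R31–R21 costing 12
Total via R17: 9 + 12 = 21 ms.

21 ms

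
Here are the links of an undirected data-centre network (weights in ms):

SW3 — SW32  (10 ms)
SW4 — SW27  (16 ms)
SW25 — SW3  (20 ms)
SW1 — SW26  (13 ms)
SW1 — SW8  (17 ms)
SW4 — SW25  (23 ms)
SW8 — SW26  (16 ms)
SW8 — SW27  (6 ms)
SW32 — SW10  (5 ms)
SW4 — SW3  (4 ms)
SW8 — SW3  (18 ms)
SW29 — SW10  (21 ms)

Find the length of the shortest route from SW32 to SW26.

44 ms

Candidate routes:
SW32–SW3–SW8–SW26: 10+18+16 = 44
SW32–SW3–SW8–SW1–SW26: 10+18+17+13 = 58
SW32–SW3–SW4–SW27–SW8–SW26: 10+4+16+6+16 = 52
The minimum is 44 ms via SW32–SW3–SW8–SW26.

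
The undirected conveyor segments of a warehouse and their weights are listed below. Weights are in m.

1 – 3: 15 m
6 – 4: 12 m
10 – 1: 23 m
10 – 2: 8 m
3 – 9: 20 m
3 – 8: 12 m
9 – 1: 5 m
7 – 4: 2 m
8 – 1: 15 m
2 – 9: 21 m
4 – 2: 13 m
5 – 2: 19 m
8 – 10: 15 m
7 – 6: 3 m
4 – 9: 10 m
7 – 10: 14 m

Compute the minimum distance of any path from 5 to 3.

54 m

Compare a few routes:
5–2–9–1–3: 19+21+5+15 = 60
5–2–10–8–3: 19+8+15+12 = 54
The minimum is 54 m via 5–2–10–8–3.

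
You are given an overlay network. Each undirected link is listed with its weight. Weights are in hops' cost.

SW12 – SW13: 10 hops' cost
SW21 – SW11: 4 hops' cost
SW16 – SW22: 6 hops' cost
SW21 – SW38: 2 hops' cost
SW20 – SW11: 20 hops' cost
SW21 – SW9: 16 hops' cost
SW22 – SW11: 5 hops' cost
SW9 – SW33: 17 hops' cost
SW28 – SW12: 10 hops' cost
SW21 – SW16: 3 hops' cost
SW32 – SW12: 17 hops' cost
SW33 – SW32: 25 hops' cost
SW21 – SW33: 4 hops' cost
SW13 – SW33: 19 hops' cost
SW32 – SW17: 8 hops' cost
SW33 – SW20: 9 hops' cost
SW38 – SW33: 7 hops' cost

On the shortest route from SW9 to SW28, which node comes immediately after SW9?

SW33

Compare a few routes:
SW9–SW33–SW13–SW12–SW28: 17+19+10+10 = 56
SW9–SW21–SW33–SW13–SW12–SW28: 16+4+19+10+10 = 59
SW9–SW21–SW38–SW33–SW13–SW12–SW28: 16+2+7+19+10+10 = 64
Cheapest is SW9–SW33–SW13–SW12–SW28 at 56 hops' cost.
So from SW9 the first move is to SW33.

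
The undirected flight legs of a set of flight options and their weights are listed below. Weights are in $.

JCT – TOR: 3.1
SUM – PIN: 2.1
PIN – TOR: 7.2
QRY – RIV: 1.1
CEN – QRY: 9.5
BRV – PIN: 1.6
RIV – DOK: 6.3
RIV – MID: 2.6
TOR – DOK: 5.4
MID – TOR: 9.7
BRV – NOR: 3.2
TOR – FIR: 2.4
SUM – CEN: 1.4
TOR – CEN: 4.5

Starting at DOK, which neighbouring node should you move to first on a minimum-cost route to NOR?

TOR

Enumerating some paths:
DOK → TOR → PIN → BRV → NOR: 5.4+7.2+1.6+3.2 = 17.4
DOK → TOR → CEN → SUM → PIN → BRV → NOR: 5.4+4.5+1.4+2.1+1.6+3.2 = 18.2
DOK → RIV → MID → TOR → PIN → BRV → NOR: 6.3+2.6+9.7+7.2+1.6+3.2 = 30.6
DOK → RIV → QRY → CEN → SUM → PIN → BRV → NOR: 6.3+1.1+9.5+1.4+2.1+1.6+3.2 = 25.2
Cheapest is DOK → TOR → PIN → BRV → NOR at $17.4.
So from DOK the first move is to TOR.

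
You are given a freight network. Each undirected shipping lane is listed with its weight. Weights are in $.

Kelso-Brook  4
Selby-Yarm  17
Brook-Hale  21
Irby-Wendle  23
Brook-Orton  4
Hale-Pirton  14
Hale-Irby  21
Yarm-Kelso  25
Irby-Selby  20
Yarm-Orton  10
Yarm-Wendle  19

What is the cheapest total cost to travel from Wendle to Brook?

Compare a few routes:
Wendle → Yarm → Kelso → Brook: 19+25+4 = 48
Wendle → Yarm → Orton → Brook: 19+10+4 = 33
Wendle → Irby → Hale → Brook: 23+21+21 = 65
The minimum is $33 via Wendle → Yarm → Orton → Brook.

$33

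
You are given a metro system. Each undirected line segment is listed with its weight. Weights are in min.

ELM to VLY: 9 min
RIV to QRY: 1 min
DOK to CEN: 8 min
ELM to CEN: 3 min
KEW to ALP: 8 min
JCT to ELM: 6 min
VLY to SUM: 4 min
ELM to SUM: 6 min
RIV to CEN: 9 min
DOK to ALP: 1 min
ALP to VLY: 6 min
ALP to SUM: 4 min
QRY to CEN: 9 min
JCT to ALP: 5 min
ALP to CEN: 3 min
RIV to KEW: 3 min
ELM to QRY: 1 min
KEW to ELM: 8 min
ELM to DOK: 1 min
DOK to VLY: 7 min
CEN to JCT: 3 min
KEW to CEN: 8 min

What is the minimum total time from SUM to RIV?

8 min

Compare a few routes:
SUM → ALP → CEN → ELM → QRY → RIV: 4+3+3+1+1 = 12
SUM → ELM → QRY → RIV: 6+1+1 = 8
The minimum is 8 min via SUM → ELM → QRY → RIV.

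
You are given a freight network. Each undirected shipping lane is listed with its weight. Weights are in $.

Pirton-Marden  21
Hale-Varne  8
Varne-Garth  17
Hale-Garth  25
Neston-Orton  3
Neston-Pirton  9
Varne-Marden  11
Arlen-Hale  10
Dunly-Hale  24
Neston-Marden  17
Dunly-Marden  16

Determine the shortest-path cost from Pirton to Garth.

Candidate routes:
Pirton–Neston–Marden–Varne–Garth: 9+17+11+17 = 54
Pirton–Marden–Varne–Garth: 21+11+17 = 49
Cheapest is Pirton–Marden–Varne–Garth at $49.

$49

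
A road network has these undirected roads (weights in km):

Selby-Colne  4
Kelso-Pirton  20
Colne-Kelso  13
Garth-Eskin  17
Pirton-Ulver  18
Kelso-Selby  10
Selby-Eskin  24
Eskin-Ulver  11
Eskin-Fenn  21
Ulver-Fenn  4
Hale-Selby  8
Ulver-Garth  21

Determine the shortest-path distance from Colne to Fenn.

43 km

Shortest distances from Colne:
Colne: 0
Selby: 4  (via Colne)
Hale: 12  (via Selby)
Kelso: 13  (via Colne)
Eskin: 28  (via Selby)
Pirton: 33  (via Kelso)
Ulver: 39  (via Eskin)
Fenn: 43  (via Ulver)
Shortest route: Colne–Selby–Eskin–Ulver–Fenn = 43 km.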